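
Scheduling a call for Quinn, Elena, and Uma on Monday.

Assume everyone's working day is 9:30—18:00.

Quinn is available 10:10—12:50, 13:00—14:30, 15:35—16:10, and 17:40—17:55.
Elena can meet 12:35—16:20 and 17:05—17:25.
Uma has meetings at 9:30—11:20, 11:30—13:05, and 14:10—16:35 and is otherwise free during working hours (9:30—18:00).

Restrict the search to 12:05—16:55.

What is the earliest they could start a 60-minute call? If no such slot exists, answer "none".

Uma free within 09:30–18:00: 11:20–11:30, 13:05–14:10, 16:35–18:00.
Quinn ∩ Elena: 12:35–12:50, 13:00–14:30, 15:35–16:10.
Quinn ∩ Elena ∩ Uma: 13:05–14:10.
Restricted to 12:05–16:55: 13:05–14:10.
Windows ≥ 60 min: 13:05–14:10.
Earliest such window starts at 13:05.

13:05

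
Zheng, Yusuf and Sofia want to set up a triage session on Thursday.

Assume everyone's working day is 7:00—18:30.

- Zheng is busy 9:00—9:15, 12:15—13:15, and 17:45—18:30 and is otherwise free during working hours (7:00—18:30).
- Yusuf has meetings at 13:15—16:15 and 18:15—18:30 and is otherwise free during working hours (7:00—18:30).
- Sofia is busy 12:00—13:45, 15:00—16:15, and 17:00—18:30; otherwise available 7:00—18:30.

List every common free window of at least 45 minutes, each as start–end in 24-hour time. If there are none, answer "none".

07:00–09:00, 09:15–12:00, 16:15–17:00

Zheng free within 07:00–18:30: 07:00–09:00, 09:15–12:15, 13:15–17:45.
Yusuf free within 07:00–18:30: 07:00–13:15, 16:15–18:15.
Sofia free within 07:00–18:30: 07:00–12:00, 13:45–15:00, 16:15–17:00.
Zheng ∩ Yusuf: 07:00–09:00, 09:15–12:15, 16:15–17:45.
Zheng ∩ Yusuf ∩ Sofia: 07:00–09:00, 09:15–12:00, 16:15–17:00.
Windows ≥ 45 min: 07:00–09:00, 09:15–12:00, 16:15–17:00.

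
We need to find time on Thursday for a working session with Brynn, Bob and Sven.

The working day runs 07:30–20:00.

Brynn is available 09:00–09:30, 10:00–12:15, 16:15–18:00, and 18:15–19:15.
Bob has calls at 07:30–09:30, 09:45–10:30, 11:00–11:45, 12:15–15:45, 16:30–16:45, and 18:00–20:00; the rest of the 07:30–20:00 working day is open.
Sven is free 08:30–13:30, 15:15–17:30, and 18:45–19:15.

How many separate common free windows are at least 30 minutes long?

3

Bob free within 07:30–20:00: 09:30–09:45, 10:30–11:00, 11:45–12:15, 15:45–16:30, 16:45–18:00.
Brynn ∩ Bob: 10:30–11:00, 11:45–12:15, 16:15–16:30, 16:45–18:00.
Brynn ∩ Bob ∩ Sven: 10:30–11:00, 11:45–12:15, 16:15–16:30, 16:45–17:30.
Windows ≥ 30 min: 10:30–11:00, 11:45–12:15, 16:45–17:30.
That's 3 windows.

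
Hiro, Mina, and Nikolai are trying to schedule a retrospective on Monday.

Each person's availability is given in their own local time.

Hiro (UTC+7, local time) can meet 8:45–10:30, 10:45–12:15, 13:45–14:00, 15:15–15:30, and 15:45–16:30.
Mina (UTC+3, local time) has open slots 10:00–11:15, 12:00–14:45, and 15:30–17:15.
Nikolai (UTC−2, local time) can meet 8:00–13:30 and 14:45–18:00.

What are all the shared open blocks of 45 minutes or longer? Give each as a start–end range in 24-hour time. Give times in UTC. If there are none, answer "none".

Hiro → UTC: 01:45–03:30, 03:45–05:15, 06:45–07:00, 08:15–08:30, 08:45–09:30.
Mina → UTC: 07:00–08:15, 09:00–11:45, 12:30–14:15.
Nikolai → UTC: 10:00–15:30, 16:45–20:00.
Hiro ∩ Mina: 09:00–09:30.
Hiro ∩ Mina ∩ Nikolai: (none).
Windows ≥ 45 min: (none).

none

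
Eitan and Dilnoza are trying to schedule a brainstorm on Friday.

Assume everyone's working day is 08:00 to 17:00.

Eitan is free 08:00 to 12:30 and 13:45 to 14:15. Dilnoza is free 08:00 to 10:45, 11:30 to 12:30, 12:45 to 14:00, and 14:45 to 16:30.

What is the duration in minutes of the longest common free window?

165 minutes

Eitan ∩ Dilnoza: 08:00–10:45, 11:30–12:30, 13:45–14:00.
Common window lengths: 165, 60, 15 min; longest is 165.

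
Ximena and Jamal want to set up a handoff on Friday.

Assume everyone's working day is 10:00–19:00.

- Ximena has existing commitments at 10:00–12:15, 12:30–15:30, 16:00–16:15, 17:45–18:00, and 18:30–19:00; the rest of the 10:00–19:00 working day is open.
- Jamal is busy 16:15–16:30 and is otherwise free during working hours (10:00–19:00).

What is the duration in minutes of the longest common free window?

75 minutes

Ximena free within 10:00–19:00: 12:15–12:30, 15:30–16:00, 16:15–17:45, 18:00–18:30.
Jamal free within 10:00–19:00: 10:00–16:15, 16:30–19:00.
Ximena ∩ Jamal: 12:15–12:30, 15:30–16:00, 16:30–17:45, 18:00–18:30.
Common window lengths: 15, 30, 75, 30 min; longest is 75.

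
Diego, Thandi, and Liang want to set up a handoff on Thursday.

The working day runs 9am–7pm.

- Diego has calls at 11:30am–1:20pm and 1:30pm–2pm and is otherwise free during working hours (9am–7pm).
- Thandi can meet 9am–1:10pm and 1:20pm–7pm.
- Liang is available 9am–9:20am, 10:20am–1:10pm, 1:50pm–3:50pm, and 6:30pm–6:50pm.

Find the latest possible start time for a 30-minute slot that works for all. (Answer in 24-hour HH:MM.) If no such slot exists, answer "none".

15:20

Diego free within 09:00–19:00: 09:00–11:30, 13:20–13:30, 14:00–19:00.
Diego ∩ Thandi: 09:00–11:30, 13:20–13:30, 14:00–19:00.
Diego ∩ Thandi ∩ Liang: 09:00–09:20, 10:20–11:30, 14:00–15:50, 18:30–18:50.
Windows ≥ 30 min: 10:20–11:30, 14:00–15:50.
Latest start in the last window 14:00–15:50 is 15:50 − 30 min = 15:20.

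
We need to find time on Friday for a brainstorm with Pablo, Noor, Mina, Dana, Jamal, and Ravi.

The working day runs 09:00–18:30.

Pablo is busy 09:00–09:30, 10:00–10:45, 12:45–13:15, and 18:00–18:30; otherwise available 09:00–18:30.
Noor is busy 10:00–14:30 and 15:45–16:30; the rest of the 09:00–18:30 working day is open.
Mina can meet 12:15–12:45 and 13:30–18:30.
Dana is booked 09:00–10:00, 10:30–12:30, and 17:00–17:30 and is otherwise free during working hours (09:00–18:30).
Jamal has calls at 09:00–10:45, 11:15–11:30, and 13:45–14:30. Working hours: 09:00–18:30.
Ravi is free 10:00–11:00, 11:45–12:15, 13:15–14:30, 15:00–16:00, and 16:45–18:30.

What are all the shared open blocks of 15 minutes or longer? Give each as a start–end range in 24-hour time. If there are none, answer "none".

Pablo free within 09:00–18:30: 09:30–10:00, 10:45–12:45, 13:15–18:00.
Noor free within 09:00–18:30: 09:00–10:00, 14:30–15:45, 16:30–18:30.
Dana free within 09:00–18:30: 10:00–10:30, 12:30–17:00, 17:30–18:30.
Jamal free within 09:00–18:30: 10:45–11:15, 11:30–13:45, 14:30–18:30.
Pablo ∩ Noor: 09:30–10:00, 14:30–15:45, 16:30–18:00.
Pablo ∩ Noor ∩ Mina: 14:30–15:45, 16:30–18:00.
Pablo ∩ Noor ∩ Mina ∩ Dana: 14:30–15:45, 16:30–17:00, 17:30–18:00.
Pablo ∩ Noor ∩ Mina ∩ Dana ∩ Jamal: 14:30–15:45, 16:30–17:00, 17:30–18:00.
Pablo ∩ Noor ∩ Mina ∩ Dana ∩ Jamal ∩ Ravi: 15:00–15:45, 16:45–17:00, 17:30–18:00.
Windows ≥ 15 min: 15:00–15:45, 16:45–17:00, 17:30–18:00.

15:00–15:45, 16:45–17:00, 17:30–18:00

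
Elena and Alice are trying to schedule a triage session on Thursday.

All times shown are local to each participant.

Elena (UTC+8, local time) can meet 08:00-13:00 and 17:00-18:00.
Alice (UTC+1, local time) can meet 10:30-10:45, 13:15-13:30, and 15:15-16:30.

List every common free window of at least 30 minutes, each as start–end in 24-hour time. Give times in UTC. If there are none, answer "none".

Elena → UTC: 00:00–05:00, 09:00–10:00.
Alice → UTC: 09:30–09:45, 12:15–12:30, 14:15–15:30.
Elena ∩ Alice: 09:30–09:45.
Windows ≥ 30 min: (none).

none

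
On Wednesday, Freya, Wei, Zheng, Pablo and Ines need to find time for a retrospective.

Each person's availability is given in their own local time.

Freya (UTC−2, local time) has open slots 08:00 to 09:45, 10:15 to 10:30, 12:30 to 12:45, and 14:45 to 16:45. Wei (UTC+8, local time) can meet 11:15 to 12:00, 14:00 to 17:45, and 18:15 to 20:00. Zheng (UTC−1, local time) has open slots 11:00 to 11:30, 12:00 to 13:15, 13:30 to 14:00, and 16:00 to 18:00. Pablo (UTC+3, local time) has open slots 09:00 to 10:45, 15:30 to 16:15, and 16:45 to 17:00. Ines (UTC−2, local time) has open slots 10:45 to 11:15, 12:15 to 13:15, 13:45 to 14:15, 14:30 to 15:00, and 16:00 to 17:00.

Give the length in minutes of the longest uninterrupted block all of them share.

Freya → UTC: 10:00–11:45, 12:15–12:30, 14:30–14:45, 16:45–18:45.
Wei → UTC: 03:15–04:00, 06:00–09:45, 10:15–12:00.
Zheng → UTC: 12:00–12:30, 13:00–14:15, 14:30–15:00, 17:00–19:00.
Pablo → UTC: 06:00–07:45, 12:30–13:15, 13:45–14:00.
Ines → UTC: 12:45–13:15, 14:15–15:15, 15:45–16:15, 16:30–17:00, 18:00–19:00.
Freya ∩ Wei: 10:15–11:45.
Freya ∩ Wei ∩ Zheng: (none).
Freya ∩ Wei ∩ Zheng ∩ Pablo: (none).
Freya ∩ Wei ∩ Zheng ∩ Pablo ∩ Ines: (none).
No common window.

0 minutes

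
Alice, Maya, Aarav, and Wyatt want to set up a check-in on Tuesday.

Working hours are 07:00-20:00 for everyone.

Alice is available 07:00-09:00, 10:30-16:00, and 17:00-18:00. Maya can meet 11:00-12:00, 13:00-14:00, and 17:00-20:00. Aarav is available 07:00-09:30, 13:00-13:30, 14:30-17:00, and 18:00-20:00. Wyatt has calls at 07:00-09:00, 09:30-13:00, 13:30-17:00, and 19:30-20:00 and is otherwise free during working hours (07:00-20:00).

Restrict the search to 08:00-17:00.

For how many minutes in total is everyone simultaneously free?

Wyatt free within 07:00–20:00: 09:00–09:30, 13:00–13:30, 17:00–19:30.
Alice ∩ Maya: 11:00–12:00, 13:00–14:00, 17:00–18:00.
Alice ∩ Maya ∩ Aarav: 13:00–13:30.
Alice ∩ Maya ∩ Aarav ∩ Wyatt: 13:00–13:30.
Restricted to 08:00–17:00: 13:00–13:30.
Total common minutes: 30.

30 minutes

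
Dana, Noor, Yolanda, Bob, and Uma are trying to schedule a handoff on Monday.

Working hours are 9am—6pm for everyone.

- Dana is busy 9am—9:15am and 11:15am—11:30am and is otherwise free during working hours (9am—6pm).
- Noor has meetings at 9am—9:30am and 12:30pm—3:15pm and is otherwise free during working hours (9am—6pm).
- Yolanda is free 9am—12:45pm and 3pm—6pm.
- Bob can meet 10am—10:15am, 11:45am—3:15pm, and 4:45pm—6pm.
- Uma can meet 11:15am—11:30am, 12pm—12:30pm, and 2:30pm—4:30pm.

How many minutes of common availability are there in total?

30 minutes

Dana free within 09:00–18:00: 09:15–11:15, 11:30–18:00.
Noor free within 09:00–18:00: 09:30–12:30, 15:15–18:00.
Dana ∩ Noor: 09:30–11:15, 11:30–12:30, 15:15–18:00.
Dana ∩ Noor ∩ Yolanda: 09:30–11:15, 11:30–12:30, 15:15–18:00.
Dana ∩ Noor ∩ Yolanda ∩ Bob: 10:00–10:15, 11:45–12:30, 16:45–18:00.
Dana ∩ Noor ∩ Yolanda ∩ Bob ∩ Uma: 12:00–12:30.
Total common minutes: 30.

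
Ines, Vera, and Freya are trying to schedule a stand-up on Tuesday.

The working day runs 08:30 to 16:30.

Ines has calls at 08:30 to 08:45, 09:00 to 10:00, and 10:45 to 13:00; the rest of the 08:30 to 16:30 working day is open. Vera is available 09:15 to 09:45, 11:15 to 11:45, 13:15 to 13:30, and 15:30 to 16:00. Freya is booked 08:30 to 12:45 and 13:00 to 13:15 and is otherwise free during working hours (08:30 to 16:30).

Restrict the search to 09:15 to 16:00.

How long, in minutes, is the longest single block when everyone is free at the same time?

Ines free within 08:30–16:30: 08:45–09:00, 10:00–10:45, 13:00–16:30.
Freya free within 08:30–16:30: 12:45–13:00, 13:15–16:30.
Ines ∩ Vera: 13:15–13:30, 15:30–16:00.
Ines ∩ Vera ∩ Freya: 13:15–13:30, 15:30–16:00.
Restricted to 09:15–16:00: 13:15–13:30, 15:30–16:00.
Common window lengths: 15, 30 min; longest is 30.

30 minutes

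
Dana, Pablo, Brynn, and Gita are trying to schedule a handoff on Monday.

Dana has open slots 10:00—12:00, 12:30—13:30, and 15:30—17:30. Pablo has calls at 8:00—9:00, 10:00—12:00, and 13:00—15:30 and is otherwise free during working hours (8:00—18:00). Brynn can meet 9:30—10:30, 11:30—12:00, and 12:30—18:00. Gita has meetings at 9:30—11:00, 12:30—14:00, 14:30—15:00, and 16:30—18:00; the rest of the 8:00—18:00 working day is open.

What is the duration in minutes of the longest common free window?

60 minutes

Pablo free within 08:00–18:00: 09:00–10:00, 12:00–13:00, 15:30–18:00.
Gita free within 08:00–18:00: 08:00–09:30, 11:00–12:30, 14:00–14:30, 15:00–16:30.
Dana ∩ Pablo: 12:30–13:00, 15:30–17:30.
Dana ∩ Pablo ∩ Brynn: 12:30–13:00, 15:30–17:30.
Dana ∩ Pablo ∩ Brynn ∩ Gita: 15:30–16:30.
Single common window of 60 minutes.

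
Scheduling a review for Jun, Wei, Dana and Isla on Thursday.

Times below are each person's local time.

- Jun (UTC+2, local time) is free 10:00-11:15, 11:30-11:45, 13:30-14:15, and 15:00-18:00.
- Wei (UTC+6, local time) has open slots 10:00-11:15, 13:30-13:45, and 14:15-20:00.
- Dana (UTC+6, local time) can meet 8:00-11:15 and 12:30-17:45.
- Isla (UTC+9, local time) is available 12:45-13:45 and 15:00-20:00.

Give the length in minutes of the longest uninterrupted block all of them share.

Jun → UTC: 08:00–09:15, 09:30–09:45, 11:30–12:15, 13:00–16:00.
Wei → UTC: 04:00–05:15, 07:30–07:45, 08:15–14:00.
Dana → UTC: 02:00–05:15, 06:30–11:45.
Isla → UTC: 03:45–04:45, 06:00–11:00.
Jun ∩ Wei: 08:15–09:15, 09:30–09:45, 11:30–12:15, 13:00–14:00.
Jun ∩ Wei ∩ Dana: 08:15–09:15, 09:30–09:45, 11:30–11:45.
Jun ∩ Wei ∩ Dana ∩ Isla: 08:15–09:15, 09:30–09:45.
Common window lengths: 60, 15 min; longest is 60.

60 minutes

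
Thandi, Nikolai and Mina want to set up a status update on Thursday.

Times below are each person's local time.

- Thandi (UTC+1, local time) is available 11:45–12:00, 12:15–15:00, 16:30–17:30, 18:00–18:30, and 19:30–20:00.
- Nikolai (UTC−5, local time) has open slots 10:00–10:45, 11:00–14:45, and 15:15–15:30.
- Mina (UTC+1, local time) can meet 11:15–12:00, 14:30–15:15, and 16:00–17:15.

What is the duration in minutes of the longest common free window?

15 minutes

Thandi → UTC: 10:45–11:00, 11:15–14:00, 15:30–16:30, 17:00–17:30, 18:30–19:00.
Nikolai → UTC: 15:00–15:45, 16:00–19:45, 20:15–20:30.
Mina → UTC: 10:15–11:00, 13:30–14:15, 15:00–16:15.
Thandi ∩ Nikolai: 15:30–15:45, 16:00–16:30, 17:00–17:30, 18:30–19:00.
Thandi ∩ Nikolai ∩ Mina: 15:30–15:45, 16:00–16:15.
Common window lengths: 15, 15 min; longest is 15.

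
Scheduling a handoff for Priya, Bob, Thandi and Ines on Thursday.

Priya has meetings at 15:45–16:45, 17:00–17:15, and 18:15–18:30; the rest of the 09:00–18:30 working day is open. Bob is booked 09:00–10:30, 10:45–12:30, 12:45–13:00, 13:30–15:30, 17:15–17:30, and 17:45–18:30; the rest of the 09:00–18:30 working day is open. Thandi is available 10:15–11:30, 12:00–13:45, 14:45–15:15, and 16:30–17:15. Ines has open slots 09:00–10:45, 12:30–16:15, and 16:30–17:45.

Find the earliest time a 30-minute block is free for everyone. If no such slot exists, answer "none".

Priya free within 09:00–18:30: 09:00–15:45, 16:45–17:00, 17:15–18:15.
Bob free within 09:00–18:30: 10:30–10:45, 12:30–12:45, 13:00–13:30, 15:30–17:15, 17:30–17:45.
Priya ∩ Bob: 10:30–10:45, 12:30–12:45, 13:00–13:30, 15:30–15:45, 16:45–17:00, 17:30–17:45.
Priya ∩ Bob ∩ Thandi: 10:30–10:45, 12:30–12:45, 13:00–13:30, 16:45–17:00.
Priya ∩ Bob ∩ Thandi ∩ Ines: 10:30–10:45, 12:30–12:45, 13:00–13:30, 16:45–17:00.
Windows ≥ 30 min: 13:00–13:30.
Earliest such window starts at 13:00.

13:00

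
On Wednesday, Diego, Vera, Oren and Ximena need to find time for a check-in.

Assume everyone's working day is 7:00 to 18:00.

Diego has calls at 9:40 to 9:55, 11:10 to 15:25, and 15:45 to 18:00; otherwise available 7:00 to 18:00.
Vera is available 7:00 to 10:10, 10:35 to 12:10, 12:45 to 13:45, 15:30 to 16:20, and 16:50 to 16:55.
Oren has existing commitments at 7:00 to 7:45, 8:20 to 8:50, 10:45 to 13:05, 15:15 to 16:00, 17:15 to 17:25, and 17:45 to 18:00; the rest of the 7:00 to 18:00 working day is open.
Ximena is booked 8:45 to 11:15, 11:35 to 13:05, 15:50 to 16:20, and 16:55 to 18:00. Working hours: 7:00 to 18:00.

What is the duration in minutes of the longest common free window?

Diego free within 07:00–18:00: 07:00–09:40, 09:55–11:10, 15:25–15:45.
Oren free within 07:00–18:00: 07:45–08:20, 08:50–10:45, 13:05–15:15, 16:00–17:15, 17:25–17:45.
Ximena free within 07:00–18:00: 07:00–08:45, 11:15–11:35, 13:05–15:50, 16:20–16:55.
Diego ∩ Vera: 07:00–09:40, 09:55–10:10, 10:35–11:10, 15:30–15:45.
Diego ∩ Vera ∩ Oren: 07:45–08:20, 08:50–09:40, 09:55–10:10, 10:35–10:45.
Diego ∩ Vera ∩ Oren ∩ Ximena: 07:45–08:20.
Single common window of 35 minutes.

35 minutes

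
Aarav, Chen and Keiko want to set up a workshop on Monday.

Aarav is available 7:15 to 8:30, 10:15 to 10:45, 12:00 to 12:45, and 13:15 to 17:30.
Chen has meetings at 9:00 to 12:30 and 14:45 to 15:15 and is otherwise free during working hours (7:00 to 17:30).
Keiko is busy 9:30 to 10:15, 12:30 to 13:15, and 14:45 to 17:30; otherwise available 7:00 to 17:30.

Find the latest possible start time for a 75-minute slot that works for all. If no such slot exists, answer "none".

Chen free within 07:00–17:30: 07:00–09:00, 12:30–14:45, 15:15–17:30.
Keiko free within 07:00–17:30: 07:00–09:30, 10:15–12:30, 13:15–14:45.
Aarav ∩ Chen: 07:15–08:30, 12:30–12:45, 13:15–14:45, 15:15–17:30.
Aarav ∩ Chen ∩ Keiko: 07:15–08:30, 13:15–14:45.
Windows ≥ 75 min: 07:15–08:30, 13:15–14:45.
Latest start in the last window 13:15–14:45 is 14:45 − 75 min = 13:30.

13:30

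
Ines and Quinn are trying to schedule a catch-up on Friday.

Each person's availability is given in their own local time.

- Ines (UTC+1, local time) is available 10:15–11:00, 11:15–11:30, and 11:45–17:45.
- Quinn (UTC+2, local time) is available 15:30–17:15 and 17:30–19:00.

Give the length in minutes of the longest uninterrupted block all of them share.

Ines → UTC: 09:15–10:00, 10:15–10:30, 10:45–16:45.
Quinn → UTC: 13:30–15:15, 15:30–17:00.
Ines ∩ Quinn: 13:30–15:15, 15:30–16:45.
Common window lengths: 105, 75 min; longest is 105.

105 minutes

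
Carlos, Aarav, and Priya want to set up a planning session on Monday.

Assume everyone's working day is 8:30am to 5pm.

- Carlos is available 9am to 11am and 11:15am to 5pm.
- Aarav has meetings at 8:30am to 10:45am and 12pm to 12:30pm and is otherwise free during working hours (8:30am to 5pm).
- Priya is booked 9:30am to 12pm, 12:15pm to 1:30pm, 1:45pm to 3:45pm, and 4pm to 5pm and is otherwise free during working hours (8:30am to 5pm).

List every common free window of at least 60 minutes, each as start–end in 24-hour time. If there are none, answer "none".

none

Aarav free within 08:30–17:00: 10:45–12:00, 12:30–17:00.
Priya free within 08:30–17:00: 08:30–09:30, 12:00–12:15, 13:30–13:45, 15:45–16:00.
Carlos ∩ Aarav: 10:45–11:00, 11:15–12:00, 12:30–17:00.
Carlos ∩ Aarav ∩ Priya: 13:30–13:45, 15:45–16:00.
Windows ≥ 60 min: (none).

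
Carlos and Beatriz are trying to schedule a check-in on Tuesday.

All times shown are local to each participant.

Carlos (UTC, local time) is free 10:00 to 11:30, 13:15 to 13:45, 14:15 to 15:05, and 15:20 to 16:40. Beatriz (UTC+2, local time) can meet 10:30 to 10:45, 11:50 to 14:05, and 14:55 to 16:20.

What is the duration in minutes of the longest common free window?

Carlos → UTC: 10:00–11:30, 13:15–13:45, 14:15–15:05, 15:20–16:40.
Beatriz → UTC: 08:30–08:45, 09:50–12:05, 12:55–14:20.
Carlos ∩ Beatriz: 10:00–11:30, 13:15–13:45, 14:15–14:20.
Common window lengths: 90, 30, 5 min; longest is 90.

90 minutes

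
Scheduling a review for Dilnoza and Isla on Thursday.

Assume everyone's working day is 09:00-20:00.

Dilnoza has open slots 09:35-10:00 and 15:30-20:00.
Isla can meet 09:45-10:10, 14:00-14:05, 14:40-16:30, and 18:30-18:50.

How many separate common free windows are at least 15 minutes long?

3

Dilnoza ∩ Isla: 09:45–10:00, 15:30–16:30, 18:30–18:50.
Windows ≥ 15 min: 09:45–10:00, 15:30–16:30, 18:30–18:50.
That's 3 windows.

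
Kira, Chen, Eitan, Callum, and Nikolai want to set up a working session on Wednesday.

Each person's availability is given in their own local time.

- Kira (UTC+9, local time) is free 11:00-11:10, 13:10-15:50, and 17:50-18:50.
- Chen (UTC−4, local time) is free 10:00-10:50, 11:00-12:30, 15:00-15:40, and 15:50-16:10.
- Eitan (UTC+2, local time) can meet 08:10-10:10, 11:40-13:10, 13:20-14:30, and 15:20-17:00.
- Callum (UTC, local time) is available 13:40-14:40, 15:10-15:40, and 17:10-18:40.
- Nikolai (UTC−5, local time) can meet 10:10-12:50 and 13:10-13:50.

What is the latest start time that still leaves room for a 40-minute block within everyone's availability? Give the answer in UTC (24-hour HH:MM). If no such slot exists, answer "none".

Kira → UTC: 02:00–02:10, 04:10–06:50, 08:50–09:50.
Chen → UTC: 14:00–14:50, 15:00–16:30, 19:00–19:40, 19:50–20:10.
Eitan → UTC: 06:10–08:10, 09:40–11:10, 11:20–12:30, 13:20–15:00.
Callum → UTC: 13:40–14:40, 15:10–15:40, 17:10–18:40.
Nikolai → UTC: 15:10–17:50, 18:10–18:50.
Kira ∩ Chen: (none).
Kira ∩ Chen ∩ Eitan: (none).
Kira ∩ Chen ∩ Eitan ∩ Callum: (none).
Kira ∩ Chen ∩ Eitan ∩ Callum ∩ Nikolai: (none).
Windows ≥ 40 min: (none).

none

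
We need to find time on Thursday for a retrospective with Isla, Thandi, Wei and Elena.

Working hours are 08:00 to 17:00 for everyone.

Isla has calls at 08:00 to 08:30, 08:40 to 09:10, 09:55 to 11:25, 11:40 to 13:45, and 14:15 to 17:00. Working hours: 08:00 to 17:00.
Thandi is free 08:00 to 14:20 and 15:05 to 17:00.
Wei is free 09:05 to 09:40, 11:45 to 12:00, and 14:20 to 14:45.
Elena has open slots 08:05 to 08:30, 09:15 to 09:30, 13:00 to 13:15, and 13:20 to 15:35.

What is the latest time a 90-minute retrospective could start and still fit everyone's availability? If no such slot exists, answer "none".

none

Isla free within 08:00–17:00: 08:30–08:40, 09:10–09:55, 11:25–11:40, 13:45–14:15.
Isla ∩ Thandi: 08:30–08:40, 09:10–09:55, 11:25–11:40, 13:45–14:15.
Isla ∩ Thandi ∩ Wei: 09:10–09:40.
Isla ∩ Thandi ∩ Wei ∩ Elena: 09:15–09:30.
Windows ≥ 90 min: (none).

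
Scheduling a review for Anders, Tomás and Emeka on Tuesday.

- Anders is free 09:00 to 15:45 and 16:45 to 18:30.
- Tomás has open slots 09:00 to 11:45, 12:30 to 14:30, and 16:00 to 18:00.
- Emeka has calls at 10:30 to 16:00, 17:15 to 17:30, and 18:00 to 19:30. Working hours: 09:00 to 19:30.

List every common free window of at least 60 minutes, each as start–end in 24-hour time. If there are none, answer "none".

09:00–10:30

Emeka free within 09:00–19:30: 09:00–10:30, 16:00–17:15, 17:30–18:00.
Anders ∩ Tomás: 09:00–11:45, 12:30–14:30, 16:45–18:00.
Anders ∩ Tomás ∩ Emeka: 09:00–10:30, 16:45–17:15, 17:30–18:00.
Windows ≥ 60 min: 09:00–10:30.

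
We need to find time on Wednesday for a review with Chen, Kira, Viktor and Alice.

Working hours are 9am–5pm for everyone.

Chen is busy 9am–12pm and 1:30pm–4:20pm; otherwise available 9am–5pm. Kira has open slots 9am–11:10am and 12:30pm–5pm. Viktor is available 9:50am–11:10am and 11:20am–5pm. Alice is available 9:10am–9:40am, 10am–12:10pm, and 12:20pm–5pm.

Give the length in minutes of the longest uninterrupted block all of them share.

60 minutes

Chen free within 09:00–17:00: 12:00–13:30, 16:20–17:00.
Chen ∩ Kira: 12:30–13:30, 16:20–17:00.
Chen ∩ Kira ∩ Viktor: 12:30–13:30, 16:20–17:00.
Chen ∩ Kira ∩ Viktor ∩ Alice: 12:30–13:30, 16:20–17:00.
Common window lengths: 60, 40 min; longest is 60.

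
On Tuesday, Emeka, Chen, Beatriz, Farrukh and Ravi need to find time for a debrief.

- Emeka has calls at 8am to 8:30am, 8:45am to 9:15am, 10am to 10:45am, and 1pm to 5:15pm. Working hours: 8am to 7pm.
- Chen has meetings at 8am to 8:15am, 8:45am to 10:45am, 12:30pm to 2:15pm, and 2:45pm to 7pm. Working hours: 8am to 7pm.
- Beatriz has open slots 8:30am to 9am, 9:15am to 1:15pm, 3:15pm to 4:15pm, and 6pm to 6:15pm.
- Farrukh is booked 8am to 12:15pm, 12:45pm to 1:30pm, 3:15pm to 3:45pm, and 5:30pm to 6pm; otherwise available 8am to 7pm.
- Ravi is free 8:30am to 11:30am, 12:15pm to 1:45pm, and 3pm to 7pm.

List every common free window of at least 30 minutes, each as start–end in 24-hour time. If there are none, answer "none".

none

Emeka free within 08:00–19:00: 08:30–08:45, 09:15–10:00, 10:45–13:00, 17:15–19:00.
Chen free within 08:00–19:00: 08:15–08:45, 10:45–12:30, 14:15–14:45.
Farrukh free within 08:00–19:00: 12:15–12:45, 13:30–15:15, 15:45–17:30, 18:00–19:00.
Emeka ∩ Chen: 08:30–08:45, 10:45–12:30.
Emeka ∩ Chen ∩ Beatriz: 08:30–08:45, 10:45–12:30.
Emeka ∩ Chen ∩ Beatriz ∩ Farrukh: 12:15–12:30.
Emeka ∩ Chen ∩ Beatriz ∩ Farrukh ∩ Ravi: 12:15–12:30.
Windows ≥ 30 min: (none).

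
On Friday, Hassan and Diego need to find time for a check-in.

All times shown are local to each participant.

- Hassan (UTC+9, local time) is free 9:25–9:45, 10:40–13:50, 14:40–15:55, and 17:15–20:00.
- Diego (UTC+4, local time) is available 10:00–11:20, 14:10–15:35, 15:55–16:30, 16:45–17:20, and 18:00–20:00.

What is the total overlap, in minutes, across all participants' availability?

Hassan → UTC: 00:25–00:45, 01:40–04:50, 05:40–06:55, 08:15–11:00.
Diego → UTC: 06:00–07:20, 10:10–11:35, 11:55–12:30, 12:45–13:20, 14:00–16:00.
Hassan ∩ Diego: 06:00–06:55, 10:10–11:00.
Total common minutes: 55 + 50 = 105.

105 minutes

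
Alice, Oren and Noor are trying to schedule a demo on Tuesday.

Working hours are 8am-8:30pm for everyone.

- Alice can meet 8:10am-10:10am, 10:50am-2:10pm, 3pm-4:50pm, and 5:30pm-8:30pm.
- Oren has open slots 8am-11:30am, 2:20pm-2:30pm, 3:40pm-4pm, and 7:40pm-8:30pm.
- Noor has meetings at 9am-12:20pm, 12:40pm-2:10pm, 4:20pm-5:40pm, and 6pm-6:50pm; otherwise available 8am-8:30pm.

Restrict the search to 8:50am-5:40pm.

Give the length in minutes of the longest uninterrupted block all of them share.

20 minutes

Noor free within 08:00–20:30: 08:00–09:00, 12:20–12:40, 14:10–16:20, 17:40–18:00, 18:50–20:30.
Alice ∩ Oren: 08:10–10:10, 10:50–11:30, 15:40–16:00, 19:40–20:30.
Alice ∩ Oren ∩ Noor: 08:10–09:00, 15:40–16:00, 19:40–20:30.
Restricted to 08:50–17:40: 08:50–09:00, 15:40–16:00.
Common window lengths: 10, 20 min; longest is 20.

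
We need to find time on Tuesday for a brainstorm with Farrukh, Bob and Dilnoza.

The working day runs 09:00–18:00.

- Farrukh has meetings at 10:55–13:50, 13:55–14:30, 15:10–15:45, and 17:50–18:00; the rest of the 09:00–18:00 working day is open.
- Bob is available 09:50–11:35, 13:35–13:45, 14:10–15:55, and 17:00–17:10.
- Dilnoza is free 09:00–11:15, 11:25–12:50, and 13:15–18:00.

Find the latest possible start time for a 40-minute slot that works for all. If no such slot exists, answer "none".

14:30

Farrukh free within 09:00–18:00: 09:00–10:55, 13:50–13:55, 14:30–15:10, 15:45–17:50.
Farrukh ∩ Bob: 09:50–10:55, 14:30–15:10, 15:45–15:55, 17:00–17:10.
Farrukh ∩ Bob ∩ Dilnoza: 09:50–10:55, 14:30–15:10, 15:45–15:55, 17:00–17:10.
Windows ≥ 40 min: 09:50–10:55, 14:30–15:10.
Latest start in the last window 14:30–15:10 is 15:10 − 40 min = 14:30.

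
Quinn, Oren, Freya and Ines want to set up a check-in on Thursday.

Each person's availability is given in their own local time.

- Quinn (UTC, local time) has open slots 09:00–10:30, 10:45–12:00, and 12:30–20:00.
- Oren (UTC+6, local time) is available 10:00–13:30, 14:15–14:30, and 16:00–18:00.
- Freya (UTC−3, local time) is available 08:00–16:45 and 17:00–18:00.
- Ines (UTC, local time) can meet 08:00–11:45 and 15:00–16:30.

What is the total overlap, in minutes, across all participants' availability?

45 minutes

Quinn → UTC: 09:00–10:30, 10:45–12:00, 12:30–20:00.
Oren → UTC: 04:00–07:30, 08:15–08:30, 10:00–12:00.
Freya → UTC: 11:00–19:45, 20:00–21:00.
Ines → UTC: 08:00–11:45, 15:00–16:30.
Quinn ∩ Oren: 10:00–10:30, 10:45–12:00.
Quinn ∩ Oren ∩ Freya: 11:00–12:00.
Quinn ∩ Oren ∩ Freya ∩ Ines: 11:00–11:45.
Total common minutes: 45.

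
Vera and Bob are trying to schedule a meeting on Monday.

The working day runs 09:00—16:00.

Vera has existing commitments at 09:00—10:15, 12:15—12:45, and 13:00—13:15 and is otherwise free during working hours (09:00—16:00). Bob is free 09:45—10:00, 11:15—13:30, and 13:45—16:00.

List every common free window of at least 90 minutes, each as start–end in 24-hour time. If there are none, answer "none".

Vera free within 09:00–16:00: 10:15–12:15, 12:45–13:00, 13:15–16:00.
Vera ∩ Bob: 11:15–12:15, 12:45–13:00, 13:15–13:30, 13:45–16:00.
Windows ≥ 90 min: 13:45–16:00.

13:45–16:00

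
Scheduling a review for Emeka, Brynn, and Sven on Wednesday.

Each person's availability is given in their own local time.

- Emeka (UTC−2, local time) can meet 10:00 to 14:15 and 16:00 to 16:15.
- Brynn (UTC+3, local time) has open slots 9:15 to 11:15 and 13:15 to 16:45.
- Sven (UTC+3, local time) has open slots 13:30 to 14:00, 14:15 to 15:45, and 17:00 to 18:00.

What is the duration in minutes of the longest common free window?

45 minutes

Emeka → UTC: 12:00–16:15, 18:00–18:15.
Brynn → UTC: 06:15–08:15, 10:15–13:45.
Sven → UTC: 10:30–11:00, 11:15–12:45, 14:00–15:00.
Emeka ∩ Brynn: 12:00–13:45.
Emeka ∩ Brynn ∩ Sven: 12:00–12:45.
Single common window of 45 minutes.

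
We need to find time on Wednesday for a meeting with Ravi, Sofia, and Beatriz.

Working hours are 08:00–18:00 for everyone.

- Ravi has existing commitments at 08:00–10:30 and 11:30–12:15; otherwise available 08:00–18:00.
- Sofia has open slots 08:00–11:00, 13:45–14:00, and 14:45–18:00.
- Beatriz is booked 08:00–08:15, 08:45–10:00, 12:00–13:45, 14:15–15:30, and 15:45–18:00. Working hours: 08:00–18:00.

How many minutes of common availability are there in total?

Ravi free within 08:00–18:00: 10:30–11:30, 12:15–18:00.
Beatriz free within 08:00–18:00: 08:15–08:45, 10:00–12:00, 13:45–14:15, 15:30–15:45.
Ravi ∩ Sofia: 10:30–11:00, 13:45–14:00, 14:45–18:00.
Ravi ∩ Sofia ∩ Beatriz: 10:30–11:00, 13:45–14:00, 15:30–15:45.
Total common minutes: 30 + 15 + 15 = 60.

60 minutes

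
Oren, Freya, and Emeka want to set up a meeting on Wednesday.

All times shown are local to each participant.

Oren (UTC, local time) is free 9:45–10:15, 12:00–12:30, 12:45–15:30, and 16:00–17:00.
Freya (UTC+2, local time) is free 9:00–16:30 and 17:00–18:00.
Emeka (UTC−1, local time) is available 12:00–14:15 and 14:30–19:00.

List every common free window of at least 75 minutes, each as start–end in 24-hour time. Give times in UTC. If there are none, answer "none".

Oren → UTC: 09:45–10:15, 12:00–12:30, 12:45–15:30, 16:00–17:00.
Freya → UTC: 07:00–14:30, 15:00–16:00.
Emeka → UTC: 13:00–15:15, 15:30–20:00.
Oren ∩ Freya: 09:45–10:15, 12:00–12:30, 12:45–14:30, 15:00–15:30.
Oren ∩ Freya ∩ Emeka: 13:00–14:30, 15:00–15:15.
Windows ≥ 75 min: 13:00–14:30.

13:00–14:30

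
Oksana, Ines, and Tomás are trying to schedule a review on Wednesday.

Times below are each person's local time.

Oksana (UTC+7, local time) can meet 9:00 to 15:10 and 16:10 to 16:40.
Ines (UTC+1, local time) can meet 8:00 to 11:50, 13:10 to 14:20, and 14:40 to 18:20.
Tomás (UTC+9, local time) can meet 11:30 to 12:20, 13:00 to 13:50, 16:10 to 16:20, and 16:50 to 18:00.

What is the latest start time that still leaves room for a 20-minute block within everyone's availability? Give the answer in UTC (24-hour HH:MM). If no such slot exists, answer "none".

Oksana → UTC: 02:00–08:10, 09:10–09:40.
Ines → UTC: 07:00–10:50, 12:10–13:20, 13:40–17:20.
Tomás → UTC: 02:30–03:20, 04:00–04:50, 07:10–07:20, 07:50–09:00.
Oksana ∩ Ines: 07:00–08:10, 09:10–09:40.
Oksana ∩ Ines ∩ Tomás: 07:10–07:20, 07:50–08:10.
Windows ≥ 20 min: 07:50–08:10.
Latest start in the last window 07:50–08:10 is 08:10 − 20 min = 07:50.

07:50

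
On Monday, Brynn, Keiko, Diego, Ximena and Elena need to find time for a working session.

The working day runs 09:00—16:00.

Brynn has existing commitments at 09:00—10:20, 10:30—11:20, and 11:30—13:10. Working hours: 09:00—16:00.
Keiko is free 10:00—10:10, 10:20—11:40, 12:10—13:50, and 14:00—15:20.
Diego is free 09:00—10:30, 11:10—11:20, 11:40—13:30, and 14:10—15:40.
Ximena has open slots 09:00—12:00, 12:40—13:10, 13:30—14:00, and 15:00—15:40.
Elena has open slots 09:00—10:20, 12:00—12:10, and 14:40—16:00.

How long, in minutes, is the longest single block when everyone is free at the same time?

20 minutes

Brynn free within 09:00–16:00: 10:20–10:30, 11:20–11:30, 13:10–16:00.
Brynn ∩ Keiko: 10:20–10:30, 11:20–11:30, 13:10–13:50, 14:00–15:20.
Brynn ∩ Keiko ∩ Diego: 10:20–10:30, 13:10–13:30, 14:10–15:20.
Brynn ∩ Keiko ∩ Diego ∩ Ximena: 10:20–10:30, 15:00–15:20.
Brynn ∩ Keiko ∩ Diego ∩ Ximena ∩ Elena: 15:00–15:20.
Single common window of 20 minutes.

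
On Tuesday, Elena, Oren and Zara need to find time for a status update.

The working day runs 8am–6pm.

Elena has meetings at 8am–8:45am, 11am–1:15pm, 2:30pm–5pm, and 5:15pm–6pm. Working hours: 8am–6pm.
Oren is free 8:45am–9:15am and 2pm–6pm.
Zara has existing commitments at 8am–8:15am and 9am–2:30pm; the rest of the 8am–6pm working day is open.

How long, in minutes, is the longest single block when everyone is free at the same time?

Elena free within 08:00–18:00: 08:45–11:00, 13:15–14:30, 17:00–17:15.
Zara free within 08:00–18:00: 08:15–09:00, 14:30–18:00.
Elena ∩ Oren: 08:45–09:15, 14:00–14:30, 17:00–17:15.
Elena ∩ Oren ∩ Zara: 08:45–09:00, 17:00–17:15.
Common window lengths: 15, 15 min; longest is 15.

15 minutes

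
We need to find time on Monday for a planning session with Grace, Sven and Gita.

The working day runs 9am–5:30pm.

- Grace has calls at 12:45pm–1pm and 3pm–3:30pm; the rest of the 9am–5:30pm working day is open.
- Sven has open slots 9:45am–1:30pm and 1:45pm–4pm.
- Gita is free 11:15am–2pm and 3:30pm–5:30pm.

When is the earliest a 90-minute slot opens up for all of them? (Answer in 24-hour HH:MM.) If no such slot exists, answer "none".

Grace free within 09:00–17:30: 09:00–12:45, 13:00–15:00, 15:30–17:30.
Grace ∩ Sven: 09:45–12:45, 13:00–13:30, 13:45–15:00, 15:30–16:00.
Grace ∩ Sven ∩ Gita: 11:15–12:45, 13:00–13:30, 13:45–14:00, 15:30–16:00.
Windows ≥ 90 min: 11:15–12:45.
Earliest such window starts at 11:15.

11:15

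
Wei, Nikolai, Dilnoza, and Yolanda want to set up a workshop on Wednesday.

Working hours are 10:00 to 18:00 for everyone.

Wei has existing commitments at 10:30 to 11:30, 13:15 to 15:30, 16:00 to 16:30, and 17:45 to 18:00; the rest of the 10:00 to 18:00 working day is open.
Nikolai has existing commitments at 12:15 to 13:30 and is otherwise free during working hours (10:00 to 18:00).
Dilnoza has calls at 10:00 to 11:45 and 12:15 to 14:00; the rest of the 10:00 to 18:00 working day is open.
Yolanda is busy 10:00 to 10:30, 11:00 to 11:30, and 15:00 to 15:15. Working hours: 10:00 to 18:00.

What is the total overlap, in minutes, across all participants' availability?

135 minutes

Wei free within 10:00–18:00: 10:00–10:30, 11:30–13:15, 15:30–16:00, 16:30–17:45.
Nikolai free within 10:00–18:00: 10:00–12:15, 13:30–18:00.
Dilnoza free within 10:00–18:00: 11:45–12:15, 14:00–18:00.
Yolanda free within 10:00–18:00: 10:30–11:00, 11:30–15:00, 15:15–18:00.
Wei ∩ Nikolai: 10:00–10:30, 11:30–12:15, 15:30–16:00, 16:30–17:45.
Wei ∩ Nikolai ∩ Dilnoza: 11:45–12:15, 15:30–16:00, 16:30–17:45.
Wei ∩ Nikolai ∩ Dilnoza ∩ Yolanda: 11:45–12:15, 15:30–16:00, 16:30–17:45.
Total common minutes: 30 + 30 + 75 = 135.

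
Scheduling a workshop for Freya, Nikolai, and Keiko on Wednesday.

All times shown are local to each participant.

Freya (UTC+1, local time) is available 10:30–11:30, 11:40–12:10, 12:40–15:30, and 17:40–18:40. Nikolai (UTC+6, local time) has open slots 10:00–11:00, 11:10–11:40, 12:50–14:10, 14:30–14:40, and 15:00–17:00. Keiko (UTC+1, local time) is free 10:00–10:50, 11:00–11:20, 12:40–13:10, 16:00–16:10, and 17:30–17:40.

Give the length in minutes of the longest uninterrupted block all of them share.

Freya → UTC: 09:30–10:30, 10:40–11:10, 11:40–14:30, 16:40–17:40.
Nikolai → UTC: 04:00–05:00, 05:10–05:40, 06:50–08:10, 08:30–08:40, 09:00–11:00.
Keiko → UTC: 09:00–09:50, 10:00–10:20, 11:40–12:10, 15:00–15:10, 16:30–16:40.
Freya ∩ Nikolai: 09:30–10:30, 10:40–11:00.
Freya ∩ Nikolai ∩ Keiko: 09:30–09:50, 10:00–10:20.
Common window lengths: 20, 20 min; longest is 20.

20 minutes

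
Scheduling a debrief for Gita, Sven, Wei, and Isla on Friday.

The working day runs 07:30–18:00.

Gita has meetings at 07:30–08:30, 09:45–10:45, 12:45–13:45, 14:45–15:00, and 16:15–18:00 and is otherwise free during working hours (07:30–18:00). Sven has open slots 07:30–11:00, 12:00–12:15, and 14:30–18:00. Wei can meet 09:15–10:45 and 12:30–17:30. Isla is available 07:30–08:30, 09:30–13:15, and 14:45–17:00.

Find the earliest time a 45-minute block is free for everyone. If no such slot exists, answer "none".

Gita free within 07:30–18:00: 08:30–09:45, 10:45–12:45, 13:45–14:45, 15:00–16:15.
Gita ∩ Sven: 08:30–09:45, 10:45–11:00, 12:00–12:15, 14:30–14:45, 15:00–16:15.
Gita ∩ Sven ∩ Wei: 09:15–09:45, 14:30–14:45, 15:00–16:15.
Gita ∩ Sven ∩ Wei ∩ Isla: 09:30–09:45, 15:00–16:15.
Windows ≥ 45 min: 15:00–16:15.
Earliest such window starts at 15:00.

15:00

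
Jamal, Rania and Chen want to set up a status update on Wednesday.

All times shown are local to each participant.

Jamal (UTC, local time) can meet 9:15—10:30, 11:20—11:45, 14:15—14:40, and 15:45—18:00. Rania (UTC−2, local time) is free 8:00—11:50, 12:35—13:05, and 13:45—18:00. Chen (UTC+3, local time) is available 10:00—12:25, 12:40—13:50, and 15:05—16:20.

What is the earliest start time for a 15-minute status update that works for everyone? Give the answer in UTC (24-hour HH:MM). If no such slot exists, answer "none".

10:00

Jamal → UTC: 09:15–10:30, 11:20–11:45, 14:15–14:40, 15:45–18:00.
Rania → UTC: 10:00–13:50, 14:35–15:05, 15:45–20:00.
Chen → UTC: 07:00–09:25, 09:40–10:50, 12:05–13:20.
Jamal ∩ Rania: 10:00–10:30, 11:20–11:45, 14:35–14:40, 15:45–18:00.
Jamal ∩ Rania ∩ Chen: 10:00–10:30.
Windows ≥ 15 min: 10:00–10:30.
Earliest such window starts at 10:00.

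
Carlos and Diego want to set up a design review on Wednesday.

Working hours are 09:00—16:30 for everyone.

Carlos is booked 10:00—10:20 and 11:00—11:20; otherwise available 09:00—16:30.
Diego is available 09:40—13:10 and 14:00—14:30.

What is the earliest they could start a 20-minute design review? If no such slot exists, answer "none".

09:40

Carlos free within 09:00–16:30: 09:00–10:00, 10:20–11:00, 11:20–16:30.
Carlos ∩ Diego: 09:40–10:00, 10:20–11:00, 11:20–13:10, 14:00–14:30.
Windows ≥ 20 min: 09:40–10:00, 10:20–11:00, 11:20–13:10, 14:00–14:30.
Earliest such window starts at 09:40.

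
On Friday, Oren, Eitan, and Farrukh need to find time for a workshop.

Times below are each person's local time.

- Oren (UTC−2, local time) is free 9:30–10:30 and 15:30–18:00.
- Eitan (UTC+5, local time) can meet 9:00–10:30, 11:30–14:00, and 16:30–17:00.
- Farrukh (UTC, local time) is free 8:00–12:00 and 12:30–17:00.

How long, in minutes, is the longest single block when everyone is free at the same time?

30 minutes

Oren → UTC: 11:30–12:30, 17:30–20:00.
Eitan → UTC: 04:00–05:30, 06:30–09:00, 11:30–12:00.
Farrukh → UTC: 08:00–12:00, 12:30–17:00.
Oren ∩ Eitan: 11:30–12:00.
Oren ∩ Eitan ∩ Farrukh: 11:30–12:00.
Single common window of 30 minutes.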